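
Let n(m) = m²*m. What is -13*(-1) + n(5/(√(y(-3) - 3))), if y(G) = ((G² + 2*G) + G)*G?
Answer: 13 + 125*I*√3/9 ≈ 13.0 + 24.056*I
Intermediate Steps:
y(G) = G*(G² + 3*G) (y(G) = (G² + 3*G)*G = G*(G² + 3*G))
n(m) = m³
-13*(-1) + n(5/(√(y(-3) - 3))) = -13*(-1) + (5/(√((-3)²*(3 - 3) - 3)))³ = 13 + (5/(√(9*0 - 3)))³ = 13 + (5/(√(0 - 3)))³ = 13 + (5/(√(-3)))³ = 13 + (5/((I*√3)))³ = 13 + (5*(-I*√3/3))³ = 13 + (-5*I*√3/3)³ = 13 + 125*I*√3/9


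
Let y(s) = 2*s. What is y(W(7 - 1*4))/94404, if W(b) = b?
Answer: 1/15734 ≈ 6.3557e-5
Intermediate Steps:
y(W(7 - 1*4))/94404 = (2*(7 - 1*4))/94404 = (2*(7 - 4))*(1/94404) = (2*3)*(1/94404) = 6*(1/94404) = 1/15734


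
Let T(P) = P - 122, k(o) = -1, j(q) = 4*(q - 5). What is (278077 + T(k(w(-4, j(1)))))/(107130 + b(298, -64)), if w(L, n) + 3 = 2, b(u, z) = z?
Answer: 138977/53533 ≈ 2.5961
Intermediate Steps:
j(q) = -20 + 4*q (j(q) = 4*(-5 + q) = -20 + 4*q)
w(L, n) = -1 (w(L, n) = -3 + 2 = -1)
T(P) = -122 + P
(278077 + T(k(w(-4, j(1)))))/(107130 + b(298, -64)) = (278077 + (-122 - 1))/(107130 - 64) = (278077 - 123)/107066 = 277954*(1/107066) = 138977/53533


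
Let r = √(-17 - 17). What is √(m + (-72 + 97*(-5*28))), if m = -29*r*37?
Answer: √(-13652 - 1073*I*√34) ≈ 26.129 - 119.73*I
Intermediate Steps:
r = I*√34 (r = √(-34) = I*√34 ≈ 5.8309*I)
m = -1073*I*√34 (m = -29*I*√34*37 = -1073*I*√34 ≈ -6256.6*I)
√(m + (-72 + 97*(-5*28))) = √(-1073*I*√34 + (-72 + 97*(-5*28))) = √(-1073*I*√34 + (-72 + 97*(-140))) = √(-1073*I*√34 + (-72 - 13580)) = √(-1073*I*√34 - 13652) = √(-13652 - 1073*I*√34)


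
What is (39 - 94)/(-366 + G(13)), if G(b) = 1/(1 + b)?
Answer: 770/5123 ≈ 0.15030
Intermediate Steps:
(39 - 94)/(-366 + G(13)) = (39 - 94)/(-366 + 1/(1 + 13)) = -55/(-366 + 1/14) = -55/(-5123/14) = -55*(-14/5123) = 770/5123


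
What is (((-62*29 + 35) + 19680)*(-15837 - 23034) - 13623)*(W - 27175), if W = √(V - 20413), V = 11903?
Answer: 18926445342750 - 696465330*I*√8510 ≈ 1.8926e+13 - 6.4249e+10*I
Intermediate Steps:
W = I*√8510 (W = √(11903 - 20413) = √(-8510) = I*√8510 ≈ 92.25*I)
(((-62*29 + 35) + 19680)*(-15837 - 23034) - 13623)*(W - 27175) = (((-62*29 + 35) + 19680)*(-15837 - 23034) - 13623)*(I*√8510 - 27175) = (((-1798 + 35) + 19680)*(-38871) - 13623)*(-27175 + I*√8510) = ((-1763 + 19680)*(-38871) - 13623)*(-27175 + I*√8510) = (17917*(-38871) - 13623)*(-27175 + I*√8510) = (-696451707 - 13623)*(-27175 + I*√8510) = -696465330*(-27175 + I*√8510) = 18926445342750 - 696465330*I*√8510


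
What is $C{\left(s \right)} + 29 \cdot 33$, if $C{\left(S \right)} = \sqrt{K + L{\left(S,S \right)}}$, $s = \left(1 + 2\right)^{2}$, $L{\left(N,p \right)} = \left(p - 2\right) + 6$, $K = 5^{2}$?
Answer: $957 + \sqrt{38} \approx 963.16$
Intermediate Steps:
$K = 25$
$L{\left(N,p \right)} = 4 + p$ ($L{\left(N,p \right)} = \left(-2 + p\right) + 6 = 4 + p$)
$s = 9$ ($s = 3^{2} = 9$)
$C{\left(S \right)} = \sqrt{29 + S}$ ($C{\left(S \right)} = \sqrt{25 + \left(4 + S\right)} = \sqrt{29 + S}$)
$C{\left(s \right)} + 29 \cdot 33 = \sqrt{29 + 9} + 29 \cdot 33 = \sqrt{38} + 957 = 957 + \sqrt{38}$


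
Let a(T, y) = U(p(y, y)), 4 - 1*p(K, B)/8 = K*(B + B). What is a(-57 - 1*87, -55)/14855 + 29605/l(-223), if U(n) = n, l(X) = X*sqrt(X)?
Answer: -48368/14855 + 29605*I*sqrt(223)/49729 ≈ -3.256 + 8.8901*I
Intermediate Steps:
l(X) = X**(3/2)
p(K, B) = 32 - 16*B*K (p(K, B) = 32 - 8*K*(B + B) = 32 - 8*K*2*B = 32 - 16*B*K)
a(T, y) = 32 - 16*y**2 (a(T, y) = 32 - 16*y*y = 32 - 16*y**2)
a(-57 - 1*87, -55)/14855 + 29605/l(-223) = (32 - 16*(-55)**2)/14855 + 29605/((-223)**(3/2)) = (32 - 16*3025)*(1/14855) + 29605/((-223*I*sqrt(223))) = (32 - 48400)*(1/14855) + 29605*(I*sqrt(223)/49729) = -48368*1/14855 + 29605*I*sqrt(223)/49729 = -48368/14855 + 29605*I*sqrt(223)/49729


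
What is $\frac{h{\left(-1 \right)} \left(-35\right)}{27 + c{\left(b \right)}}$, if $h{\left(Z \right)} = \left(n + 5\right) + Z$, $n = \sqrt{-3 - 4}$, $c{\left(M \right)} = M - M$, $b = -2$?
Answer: $- \frac{140}{27} - \frac{35 i \sqrt{7}}{27} \approx -5.1852 - 3.4297 i$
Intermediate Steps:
$c{\left(M \right)} = 0$
$n = i \sqrt{7}$ ($n = \sqrt{-7} = i \sqrt{7} \approx 2.6458 i$)
$h{\left(Z \right)} = 5 + Z + i \sqrt{7}$ ($h{\left(Z \right)} = \left(i \sqrt{7} + 5\right) + Z = \left(5 + i \sqrt{7}\right) + Z = 5 + Z + i \sqrt{7}$)
$\frac{h{\left(-1 \right)} \left(-35\right)}{27 + c{\left(b \right)}} = \frac{\left(5 - 1 + i \sqrt{7}\right) \left(-35\right)}{27 + 0} = \frac{\left(4 + i \sqrt{7}\right) \left(-35\right)}{27} = \left(-140 - 35 i \sqrt{7}\right) \frac{1}{27} = - \frac{140}{27} - \frac{35 i \sqrt{7}}{27}$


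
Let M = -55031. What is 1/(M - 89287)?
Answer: -1/144318 ≈ -6.9291e-6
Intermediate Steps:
1/(M - 89287) = 1/(-55031 - 89287) = 1/(-144318) = -1/144318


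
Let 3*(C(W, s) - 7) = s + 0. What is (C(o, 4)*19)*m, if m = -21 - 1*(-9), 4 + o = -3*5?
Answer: -1900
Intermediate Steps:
o = -19 (o = -4 - 3*5 = -4 - 15 = -19)
C(W, s) = 7 + s/3 (C(W, s) = 7 + (s + 0)/3 = 7 + s/3)
m = -12 (m = -21 + 9 = -12)
(C(o, 4)*19)*m = ((7 + (⅓)*4)*19)*(-12) = ((7 + 4/3)*19)*(-12) = ((25/3)*19)*(-12) = (475/3)*(-12) = -1900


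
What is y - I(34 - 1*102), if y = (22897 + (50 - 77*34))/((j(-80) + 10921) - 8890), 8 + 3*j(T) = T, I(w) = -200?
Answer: 1261987/6005 ≈ 210.16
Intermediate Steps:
j(T) = -8/3 + T/3
y = 60987/6005 (y = (22897 + (50 - 77*34))/(((-8/3 + (⅓)*(-80)) + 10921) - 8890) = (22897 + (50 - 2618))/(((-8/3 - 80/3) + 10921) - 8890) = (22897 - 2568)/((-88/3 + 10921) - 8890) = 20329/(32675/3 - 8890) = 20329/(6005/3) = 20329*(3/6005) = 60987/6005 ≈ 10.156)
y - I(34 - 1*102) = 60987/6005 - 1*(-200) = 60987/6005 + 200 = 1261987/6005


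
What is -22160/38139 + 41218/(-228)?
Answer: -262844297/1449282 ≈ -181.36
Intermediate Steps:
-22160/38139 + 41218/(-228) = -22160*1/38139 + 41218*(-1/228) = -22160/38139 - 20609/114 = -262844297/1449282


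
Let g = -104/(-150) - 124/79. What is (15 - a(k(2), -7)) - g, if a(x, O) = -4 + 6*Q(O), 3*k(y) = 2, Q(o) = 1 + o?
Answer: 331067/5925 ≈ 55.876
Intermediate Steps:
k(y) = ⅔ (k(y) = (⅓)*2 = ⅔)
a(x, O) = 2 + 6*O (a(x, O) = -4 + 6*(1 + O) = -4 + (6 + 6*O) = 2 + 6*O)
g = -5192/5925 (g = -104*(-1/150) - 124*1/79 = 52/75 - 124/79 = -5192/5925 ≈ -0.87629)
(15 - a(k(2), -7)) - g = (15 - (2 + 6*(-7))) - 1*(-5192/5925) = (15 - (2 - 42)) + 5192/5925 = (15 - 1*(-40)) + 5192/5925 = (15 + 40) + 5192/5925 = 55 + 5192/5925 = 331067/5925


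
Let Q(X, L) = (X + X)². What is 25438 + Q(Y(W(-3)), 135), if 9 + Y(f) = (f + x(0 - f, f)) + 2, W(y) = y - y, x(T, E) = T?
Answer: 25634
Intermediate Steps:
W(y) = 0
Y(f) = -7 (Y(f) = -9 + ((f + (0 - f)) + 2) = -9 + ((f - f) + 2) = -9 + (0 + 2) = -9 + 2 = -7)
Q(X, L) = 4*X² (Q(X, L) = (2*X)² = 4*X²)
25438 + Q(Y(W(-3)), 135) = 25438 + 4*(-7)² = 25438 + 4*49 = 25438 + 196 = 25634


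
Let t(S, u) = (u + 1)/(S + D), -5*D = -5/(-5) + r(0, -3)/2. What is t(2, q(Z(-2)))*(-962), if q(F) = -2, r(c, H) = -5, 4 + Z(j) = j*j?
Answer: 9620/23 ≈ 418.26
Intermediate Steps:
Z(j) = -4 + j² (Z(j) = -4 + j*j = -4 + j²)
D = 3/10 (D = -(-5/(-5) - 5/2)/5 = -(-5*(-⅕) - 5*½)/5 = -(1 - 5/2)/5 = -⅕*(-3/2) = 3/10 ≈ 0.30000)
t(S, u) = (1 + u)/(3/10 + S) (t(S, u) = (u + 1)/(S + 3/10) = (1 + u)/(3/10 + S))
t(2, q(Z(-2)))*(-962) = (10*(1 - 2)/(3 + 10*2))*(-962) = (10*(-1)/(3 + 20))*(-962) = (10*(-1)/23)*(-962) = (10*(1/23)*(-1))*(-962) = -10/23*(-962) = 9620/23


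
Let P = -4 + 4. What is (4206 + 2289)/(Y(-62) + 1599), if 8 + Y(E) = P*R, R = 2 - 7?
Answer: 6495/1591 ≈ 4.0823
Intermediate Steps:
P = 0
R = -5
Y(E) = -8 (Y(E) = -8 + 0*(-5) = -8 + 0 = -8)
(4206 + 2289)/(Y(-62) + 1599) = (4206 + 2289)/(-8 + 1599) = 6495/1591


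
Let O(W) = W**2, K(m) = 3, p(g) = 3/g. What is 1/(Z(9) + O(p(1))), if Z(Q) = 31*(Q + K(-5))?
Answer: 1/381 ≈ 0.0026247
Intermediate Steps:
Z(Q) = 93 + 31*Q (Z(Q) = 31*(Q + 3) = 31*(3 + Q) = 93 + 31*Q)
1/(Z(9) + O(p(1))) = 1/((93 + 31*9) + (3/1)**2) = 1/((93 + 279) + (3*1)**2) = 1/(372 + 3**2) = 1/(372 + 9) = 1/381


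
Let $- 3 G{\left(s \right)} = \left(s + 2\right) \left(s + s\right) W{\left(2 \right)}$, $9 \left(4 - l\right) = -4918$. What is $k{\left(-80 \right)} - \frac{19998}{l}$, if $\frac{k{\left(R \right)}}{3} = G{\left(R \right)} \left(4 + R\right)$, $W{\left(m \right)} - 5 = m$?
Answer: $\frac{16445604729}{2477} \approx 6.6393 \cdot 10^{6}$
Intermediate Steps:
$l = \frac{4954}{9}$ ($l = 4 - - \frac{4918}{9} = 4 + \frac{4918}{9} = \frac{4954}{9} \approx 550.44$)
$W{\left(m \right)} = 5 + m$
$G{\left(s \right)} = - \frac{14 s \left(2 + s\right)}{3}$ ($G{\left(s \right)} = - \frac{\left(s + 2\right) \left(s + s\right) \left(5 + 2\right)}{3} = - \frac{\left(2 + s\right) 2 s 7}{3} = - \frac{2 s \left(2 + s\right) 7}{3} = - \frac{14 s \left(2 + s\right)}{3}$)
$k{\left(R \right)} = - 14 R \left(2 + R\right) \left(4 + R\right)$ ($k{\left(R \right)} = 3 - \frac{14 R \left(2 + R\right)}{3} \left(4 + R\right) = 3 \left(- \frac{14 R \left(2 + R\right) \left(4 + R\right)}{3}\right) = - 14 R \left(2 + R\right) \left(4 + R\right)$)
$k{\left(-80 \right)} - \frac{19998}{l} = \left(-14\right) \left(-80\right) \left(2 - 80\right) \left(4 - 80\right) - \frac{19998}{\frac{4954}{9}} = \left(-14\right) \left(-80\right) \left(-78\right) \left(-76\right) - 19998 \cdot \frac{9}{4954} = 6639360 - \frac{89991}{2477} = \frac{16445604729}{2477}$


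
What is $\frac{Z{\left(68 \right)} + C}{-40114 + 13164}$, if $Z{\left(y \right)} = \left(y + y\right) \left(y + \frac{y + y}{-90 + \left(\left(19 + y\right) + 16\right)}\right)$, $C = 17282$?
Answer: $- \frac{181693}{175175} \approx -1.0372$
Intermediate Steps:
$Z{\left(y \right)} = 2 y \left(y + \frac{2 y}{-55 + y}\right)$ ($Z{\left(y \right)} = 2 y \left(y + \frac{2 y}{-90 + \left(35 + y\right)}\right) = 2 y \left(y + \frac{2 y}{-55 + y}\right)$)
$\frac{Z{\left(68 \right)} + C}{-40114 + 13164} = \frac{\frac{2 \cdot 68^{2} \left(-53 + 68\right)}{-55 + 68} + 17282}{-40114 + 13164} = \frac{2 \cdot 4624 \cdot \frac{1}{13} \cdot 15 + 17282}{-26950} = \left(2 \cdot 4624 \cdot \frac{1}{13} \cdot 15 + 17282\right) \left(- \frac{1}{26950}\right) = \left(\frac{138720}{13} + 17282\right) \left(- \frac{1}{26950}\right) = \frac{363386}{13} \left(- \frac{1}{26950}\right) = - \frac{181693}{175175}$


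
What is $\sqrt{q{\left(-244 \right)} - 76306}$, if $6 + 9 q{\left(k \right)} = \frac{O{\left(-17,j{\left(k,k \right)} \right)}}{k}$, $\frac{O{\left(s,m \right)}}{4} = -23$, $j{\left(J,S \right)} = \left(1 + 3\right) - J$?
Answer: $\frac{i \sqrt{2555432557}}{183} \approx 276.24 i$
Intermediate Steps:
$j{\left(J,S \right)} = 4 - J$
$O{\left(s,m \right)} = -92$ ($O{\left(s,m \right)} = 4 \left(-23\right) = -92$)
$q{\left(k \right)} = - \frac{2}{3} - \frac{92}{9 k}$ ($q{\left(k \right)} = - \frac{2}{3} + \frac{\left(-92\right) \frac{1}{k}}{9} = - \frac{2}{3} - \frac{92}{9 k}$)
$\sqrt{q{\left(-244 \right)} - 76306} = \sqrt{\frac{2 \left(-46 - -732\right)}{9 \left(-244\right)} - 76306} = \sqrt{\frac{2}{9} \left(- \frac{1}{244}\right) \left(-46 + 732\right) - 76306} = \sqrt{\frac{2}{9} \left(- \frac{1}{244}\right) 686 - 76306} = \sqrt{- \frac{343}{549} - 76306} = \sqrt{- \frac{41892337}{549}} = \frac{i \sqrt{2555432557}}{183}$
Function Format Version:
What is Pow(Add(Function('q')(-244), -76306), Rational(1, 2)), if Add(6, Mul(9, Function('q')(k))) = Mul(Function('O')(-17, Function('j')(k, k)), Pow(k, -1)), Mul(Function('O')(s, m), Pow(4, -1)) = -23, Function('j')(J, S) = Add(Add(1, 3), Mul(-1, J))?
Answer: Mul(Rational(1, 183), I, Pow(2555432557, Rational(1, 2))) ≈ Mul(276.24, I)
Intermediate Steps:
Function('j')(J, S) = Add(4, Mul(-1, J))
Function('O')(s, m) = -92 (Function('O')(s, m) = Mul(4, -23) = -92)
Function('q')(k) = Add(Rational(-2, 3), Mul(Rational(-92, 9), Pow(k, -1))) (Function('q')(k) = Add(Rational(-2, 3), Mul(Rational(1, 9), Mul(-92, Pow(k, -1)))) = Add(Rational(-2, 3), Mul(Rational(-92, 9), Pow(k, -1))))
Pow(Add(Function('q')(-244), -76306), Rational(1, 2)) = Pow(Add(Mul(Rational(2, 9), Pow(-244, -1), Add(-46, Mul(-3, -244))), -76306), Rational(1, 2)) = Pow(Add(Mul(Rational(2, 9), Rational(-1, 244), Add(-46, 732)), -76306), Rational(1, 2)) = Pow(Add(Mul(Rational(2, 9), Rational(-1, 244), 686), -76306), Rational(1, 2)) = Pow(Add(Rational(-343, 549), -76306), Rational(1, 2)) = Pow(Rational(-41892337, 549), Rational(1, 2)) = Mul(Rational(1, 183), I, Pow(2555432557, Rational(1, 2)))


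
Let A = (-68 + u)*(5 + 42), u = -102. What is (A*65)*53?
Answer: -27525550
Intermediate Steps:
A = -7990 (A = (-68 - 102)*(5 + 42) = -170*47 = -7990)
(A*65)*53 = -7990*65*53 = -519350*53 = -27525550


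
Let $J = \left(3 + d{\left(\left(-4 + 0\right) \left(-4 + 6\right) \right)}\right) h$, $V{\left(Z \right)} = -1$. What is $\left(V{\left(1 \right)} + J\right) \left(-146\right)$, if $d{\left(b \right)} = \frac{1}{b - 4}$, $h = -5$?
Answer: $\frac{13651}{6} \approx 2275.2$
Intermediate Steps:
$d{\left(b \right)} = \frac{1}{-4 + b}$
$J = - \frac{175}{12}$ ($J = \left(3 + \frac{1}{-4 + \left(-4 + 0\right) \left(-4 + 6\right)}\right) \left(-5\right) = \left(3 + \frac{1}{-4 - 8}\right) \left(-5\right) = \left(3 + \frac{1}{-12}\right) \left(-5\right) = \left(3 - \frac{1}{12}\right) \left(-5\right) = \frac{35}{12} \left(-5\right) = - \frac{175}{12} \approx -14.583$)
$\left(V{\left(1 \right)} + J\right) \left(-146\right) = \left(-1 - \frac{175}{12}\right) \left(-146\right) = \left(- \frac{187}{12}\right) \left(-146\right) = \frac{13651}{6}$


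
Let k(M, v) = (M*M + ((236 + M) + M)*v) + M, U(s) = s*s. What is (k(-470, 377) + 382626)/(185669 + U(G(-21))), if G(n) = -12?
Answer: 337648/185813 ≈ 1.8171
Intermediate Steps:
U(s) = s**2
k(M, v) = M + M**2 + v*(236 + 2*M) (k(M, v) = (M**2 + (236 + 2*M)*v) + M = (M**2 + v*(236 + 2*M)) + M = M + M**2 + v*(236 + 2*M))
(k(-470, 377) + 382626)/(185669 + U(G(-21))) = ((-470 + (-470)**2 + 236*377 + 2*(-470)*377) + 382626)/(185669 + (-12)**2) = ((-470 + 220900 + 88972 - 354380) + 382626)/(185669 + 144) = (-44978 + 382626)/185813 = 337648*(1/185813) = 337648/185813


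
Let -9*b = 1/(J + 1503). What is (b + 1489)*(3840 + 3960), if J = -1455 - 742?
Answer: 12090383500/1041 ≈ 1.1614e+7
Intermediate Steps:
J = -2197
b = 1/6246 (b = -1/(9*(-2197 + 1503)) = -⅑/(-694) = -⅑*(-1/694) = 1/6246 ≈ 0.00016010)
(b + 1489)*(3840 + 3960) = (1/6246 + 1489)*(3840 + 3960) = (9300295/6246)*7800 = 12090383500/1041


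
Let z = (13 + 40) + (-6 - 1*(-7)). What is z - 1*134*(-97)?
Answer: 13052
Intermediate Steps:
z = 54 (z = 53 + (-6 + 7) = 53 + 1 = 54)
z - 1*134*(-97) = 54 - 1*134*(-97) = 54 - 134*(-97) = 54 + 12998 = 13052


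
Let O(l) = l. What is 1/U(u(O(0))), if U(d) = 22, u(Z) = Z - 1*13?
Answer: 1/22 ≈ 0.045455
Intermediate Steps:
u(Z) = -13 + Z (u(Z) = Z - 13 = -13 + Z)
1/U(u(O(0))) = 1/22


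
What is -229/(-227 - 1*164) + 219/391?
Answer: 448/391 ≈ 1.1458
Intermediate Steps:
-229/(-227 - 1*164) + 219/391 = -229/(-227 - 164) + 219*(1/391) = -229/(-391) + 219/391 = -229*(-1/391) + 219/391 = 229/391 + 219/391 = 448/391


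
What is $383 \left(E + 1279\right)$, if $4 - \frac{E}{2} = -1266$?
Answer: $1462677$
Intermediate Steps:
$E = 2540$ ($E = 8 - -2532 = 8 + 2532 = 2540$)
$383 \left(E + 1279\right) = 383 \left(2540 + 1279\right) = 383 \cdot 3819 = 1462677$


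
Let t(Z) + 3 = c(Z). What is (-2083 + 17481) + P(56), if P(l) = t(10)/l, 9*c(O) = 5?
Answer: 3880285/252 ≈ 15398.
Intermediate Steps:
c(O) = 5/9 (c(O) = (⅑)*5 = 5/9)
t(Z) = -22/9 (t(Z) = -3 + 5/9 = -22/9)
P(l) = -22/(9*l)
(-2083 + 17481) + P(56) = (-2083 + 17481) - 22/9/56 = 15398 - 22/9*1/56 = 15398 - 11/252 = 3880285/252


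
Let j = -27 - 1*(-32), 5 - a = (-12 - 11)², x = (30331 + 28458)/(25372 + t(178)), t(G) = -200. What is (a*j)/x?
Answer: -65950640/58789 ≈ -1121.8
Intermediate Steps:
x = 58789/25172 (x = (30331 + 28458)/(25372 - 200) = 58789/25172 ≈ 2.3355)
a = -524 (a = 5 - (-12 - 11)² = 5 - 1*(-23)² = 5 - 1*529 = 5 - 529 = -524)
j = 5 (j = -27 + 32 = 5)
(a*j)/x = (-524*5)/(58789/25172) = -2620*25172/58789 = -65950640/58789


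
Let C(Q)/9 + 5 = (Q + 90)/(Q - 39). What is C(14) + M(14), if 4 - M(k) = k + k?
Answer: -2661/25 ≈ -106.44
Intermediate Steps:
C(Q) = -45 + 9*(90 + Q)/(-39 + Q) (C(Q) = -45 + 9*((Q + 90)/(Q - 39)) = -45 + 9*((90 + Q)/(-39 + Q)) = -45 + 9*(90 + Q)/(-39 + Q))
M(k) = 4 - 2*k (M(k) = 4 - (k + k) = 4 - 2*k)
C(14) + M(14) = 9*(285 - 4*14)/(-39 + 14) + (4 - 2*14) = 9*(285 - 56)/(-25) + (4 - 28) = 9*(-1/25)*229 - 24 = -2061/25 - 24 = -2661/25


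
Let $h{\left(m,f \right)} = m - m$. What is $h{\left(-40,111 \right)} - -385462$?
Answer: $385462$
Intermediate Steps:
$h{\left(m,f \right)} = 0$
$h{\left(-40,111 \right)} - -385462 = 0 - -385462 = 0 + 385462 = 385462$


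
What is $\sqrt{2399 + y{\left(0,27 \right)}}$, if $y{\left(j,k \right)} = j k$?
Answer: $\sqrt{2399} \approx 48.98$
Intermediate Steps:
$\sqrt{2399 + y{\left(0,27 \right)}} = \sqrt{2399 + 0 \cdot 27} = \sqrt{2399 + 0} = \sqrt{2399}$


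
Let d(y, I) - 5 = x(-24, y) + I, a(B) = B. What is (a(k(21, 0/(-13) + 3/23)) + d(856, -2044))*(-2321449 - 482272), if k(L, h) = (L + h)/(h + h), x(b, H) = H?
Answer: 3089700542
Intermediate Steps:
k(L, h) = (L + h)/(2*h) (k(L, h) = (L + h)/((2*h)) = (L + h)*(1/(2*h)) = (L + h)/(2*h))
d(y, I) = 5 + I + y (d(y, I) = 5 + (y + I) = 5 + (I + y) = 5 + I + y)
(a(k(21, 0/(-13) + 3/23)) + d(856, -2044))*(-2321449 - 482272) = ((21 + (0/(-13) + 3/23))/(2*(0/(-13) + 3/23)) + (5 - 2044 + 856))*(-2321449 - 482272) = ((21 + (0*(-1/13) + 3*(1/23)))/(2*(0*(-1/13) + 3*(1/23))) - 1183)*(-2803721) = ((21 + (0 + 3/23))/(2*(0 + 3/23)) - 1183)*(-2803721) = ((21 + 3/23)/(2*(3/23)) - 1183)*(-2803721) = ((½)*(23/3)*(486/23) - 1183)*(-2803721) = (81 - 1183)*(-2803721) = -1102*(-2803721) = 3089700542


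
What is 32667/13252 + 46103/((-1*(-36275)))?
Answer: 1795952381/480716300 ≈ 3.7360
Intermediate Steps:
32667/13252 + 46103/((-1*(-36275))) = 32667*(1/13252) + 46103/36275 = 32667/13252 + 46103*(1/36275) = 32667/13252 + 46103/36275 = 1795952381/480716300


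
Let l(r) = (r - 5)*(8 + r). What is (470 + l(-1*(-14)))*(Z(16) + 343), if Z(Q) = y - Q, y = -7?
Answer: 213760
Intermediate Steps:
l(r) = (-5 + r)*(8 + r)
Z(Q) = -7 - Q
(470 + l(-1*(-14)))*(Z(16) + 343) = (470 + (-40 + (-1*(-14))**2 + 3*(-1*(-14))))*((-7 - 1*16) + 343) = (470 + (-40 + 14**2 + 3*14))*((-7 - 16) + 343) = (470 + (-40 + 196 + 42))*(-23 + 343) = (470 + 198)*320 = 668*320 = 213760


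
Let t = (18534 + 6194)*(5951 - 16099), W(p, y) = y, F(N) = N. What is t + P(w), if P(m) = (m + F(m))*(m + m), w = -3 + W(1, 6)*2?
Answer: -250939420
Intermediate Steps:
t = -250939744 (t = 24728*(-10148) = -250939744)
w = 9 (w = -3 + 6*2 = -3 + 12 = 9)
P(m) = 4*m² (P(m) = (m + m)*(m + m) = (2*m)*(2*m) = 4*m²)
t + P(w) = -250939744 + 4*9² = -250939744 + 4*81 = -250939744 + 324 = -250939420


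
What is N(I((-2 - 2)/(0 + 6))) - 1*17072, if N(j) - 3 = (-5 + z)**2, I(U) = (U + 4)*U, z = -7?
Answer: -16925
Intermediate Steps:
I(U) = U*(4 + U) (I(U) = (4 + U)*U = U*(4 + U))
N(j) = 147 (N(j) = 3 + (-5 - 7)**2 = 3 + (-12)**2 = 3 + 144 = 147)
N(I((-2 - 2)/(0 + 6))) - 1*17072 = 147 - 1*17072 = 147 - 17072 = -16925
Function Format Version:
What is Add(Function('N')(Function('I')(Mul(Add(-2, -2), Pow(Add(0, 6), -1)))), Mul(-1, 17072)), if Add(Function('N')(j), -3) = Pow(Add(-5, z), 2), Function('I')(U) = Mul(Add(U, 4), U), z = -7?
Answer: -16925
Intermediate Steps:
Function('I')(U) = Mul(U, Add(4, U)) (Function('I')(U) = Mul(Add(4, U), U) = Mul(U, Add(4, U)))
Function('N')(j) = 147 (Function('N')(j) = Add(3, Pow(Add(-5, -7), 2)) = Add(3, Pow(-12, 2)) = Add(3, 144) = 147)
Add(Function('N')(Function('I')(Mul(Add(-2, -2), Pow(Add(0, 6), -1)))), Mul(-1, 17072)) = Add(147, Mul(-1, 17072)) = Add(147, -17072) = -16925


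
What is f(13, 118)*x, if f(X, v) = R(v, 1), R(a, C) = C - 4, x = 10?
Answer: -30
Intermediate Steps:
R(a, C) = -4 + C
f(X, v) = -3 (f(X, v) = -4 + 1 = -3)
f(13, 118)*x = -3*10 = -30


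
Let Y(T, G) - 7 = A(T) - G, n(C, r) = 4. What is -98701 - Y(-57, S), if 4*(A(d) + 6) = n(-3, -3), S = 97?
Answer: -98606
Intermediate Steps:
A(d) = -5 (A(d) = -6 + (1/4)*4 = -6 + 1 = -5)
Y(T, G) = 2 - G (Y(T, G) = 7 + (-5 - G) = 2 - G)
-98701 - Y(-57, S) = -98701 - (2 - 1*97) = -98701 - (2 - 97) = -98701 - 1*(-95) = -98701 + 95 = -98606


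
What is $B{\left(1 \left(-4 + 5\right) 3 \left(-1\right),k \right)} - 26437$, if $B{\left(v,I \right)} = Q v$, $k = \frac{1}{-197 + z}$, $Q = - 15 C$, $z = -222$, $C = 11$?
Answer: $-25942$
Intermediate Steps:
$Q = -165$ ($Q = \left(-15\right) 11 = -165$)
$k = - \frac{1}{419}$ ($k = \frac{1}{-197 - 222} = \frac{1}{-419} = - \frac{1}{419} \approx -0.0023866$)
$B{\left(v,I \right)} = - 165 v$
$B{\left(1 \left(-4 + 5\right) 3 \left(-1\right),k \right)} - 26437 = - 165 \cdot 1 \left(-4 + 5\right) 3 \left(-1\right) - 26437 = - 165 \cdot 1 \cdot 1 \cdot 3 \left(-1\right) - 26437 = - 165 \cdot 1 \cdot 3 \left(-1\right) - 26437 = - 165 \cdot 3 \left(-1\right) - 26437 = \left(-165\right) \left(-3\right) - 26437 = 495 - 26437 = -25942$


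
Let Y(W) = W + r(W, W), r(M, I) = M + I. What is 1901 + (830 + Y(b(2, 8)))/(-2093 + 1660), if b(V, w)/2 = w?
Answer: 822255/433 ≈ 1899.0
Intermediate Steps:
r(M, I) = I + M
b(V, w) = 2*w
Y(W) = 3*W (Y(W) = W + (W + W) = W + 2*W = 3*W)
1901 + (830 + Y(b(2, 8)))/(-2093 + 1660) = 1901 + (830 + 3*(2*8))/(-2093 + 1660) = 1901 + (830 + 3*16)/(-433) = 1901 + (830 + 48)*(-1/433) = 1901 + 878*(-1/433) = 1901 - 878/433 = 822255/433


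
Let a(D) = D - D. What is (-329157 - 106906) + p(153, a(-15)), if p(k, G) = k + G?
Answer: -435910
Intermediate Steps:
a(D) = 0
p(k, G) = G + k
(-329157 - 106906) + p(153, a(-15)) = (-329157 - 106906) + (0 + 153) = -436063 + 153 = -435910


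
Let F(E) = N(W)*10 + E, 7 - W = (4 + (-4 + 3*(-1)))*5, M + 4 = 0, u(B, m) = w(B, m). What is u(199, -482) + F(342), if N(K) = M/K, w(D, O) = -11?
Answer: 3621/11 ≈ 329.18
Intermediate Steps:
u(B, m) = -11
M = -4 (M = -4 + 0 = -4)
W = 22 (W = 7 - (4 + (-4 + 3*(-1)))*5 = 7 - (4 + (-4 - 3))*5 = 7 - (4 - 7)*5 = 7 - (-3)*5 = 7 - 1*(-15) = 7 + 15 = 22)
N(K) = -4/K
F(E) = -20/11 + E (F(E) = -4/22*10 + E = -4*1/22*10 + E = -2/11*10 + E = -20/11 + E)
u(199, -482) + F(342) = -11 + (-20/11 + 342) = -11 + 3742/11 = 3621/11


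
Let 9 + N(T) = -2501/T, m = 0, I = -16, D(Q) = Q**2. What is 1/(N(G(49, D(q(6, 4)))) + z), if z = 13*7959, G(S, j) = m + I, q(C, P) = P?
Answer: 16/1657829 ≈ 9.6512e-6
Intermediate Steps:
G(S, j) = -16 (G(S, j) = 0 - 16 = -16)
N(T) = -9 - 2501/T
z = 103467
1/(N(G(49, D(q(6, 4)))) + z) = 1/((-9 - 2501/(-16)) + 103467) = 1/((-9 - 2501*(-1/16)) + 103467) = 1/((-9 + 2501/16) + 103467) = 1/(2357/16 + 103467) = 1/(1657829/16) = 16/1657829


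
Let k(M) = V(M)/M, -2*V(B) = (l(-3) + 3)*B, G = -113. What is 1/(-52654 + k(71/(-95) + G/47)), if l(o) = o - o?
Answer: -2/105311 ≈ -1.8991e-5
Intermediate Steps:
l(o) = 0
V(B) = -3*B/2 (V(B) = -(0 + 3)*B/2 = -3*B/2)
k(M) = -3/2 (k(M) = (-3*M/2)/M = -3/2)
1/(-52654 + k(71/(-95) + G/47)) = 1/(-52654 - 3/2) = 1/(-105311/2) = -2/105311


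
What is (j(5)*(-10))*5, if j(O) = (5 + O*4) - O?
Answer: -1000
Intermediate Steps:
j(O) = 5 + 3*O (j(O) = (5 + 4*O) - O = 5 + 3*O)
(j(5)*(-10))*5 = ((5 + 3*5)*(-10))*5 = ((5 + 15)*(-10))*5 = (20*(-10))*5 = -200*5 = -1000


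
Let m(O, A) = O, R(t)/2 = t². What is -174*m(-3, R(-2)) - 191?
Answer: 331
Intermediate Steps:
R(t) = 2*t²
-174*m(-3, R(-2)) - 191 = -174*(-3) - 191 = 522 - 191 = 331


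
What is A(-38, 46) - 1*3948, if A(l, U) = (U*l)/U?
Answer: -3986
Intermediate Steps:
A(l, U) = l
A(-38, 46) - 1*3948 = -38 - 1*3948 = -38 - 3948 = -3986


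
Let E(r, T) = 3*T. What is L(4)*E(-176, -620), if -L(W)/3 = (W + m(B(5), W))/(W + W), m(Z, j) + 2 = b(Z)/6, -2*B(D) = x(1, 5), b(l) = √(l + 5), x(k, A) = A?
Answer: 1395 + 465*√10/8 ≈ 1578.8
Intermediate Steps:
b(l) = √(5 + l)
B(D) = -5/2 (B(D) = -½*5 = -5/2)
m(Z, j) = -2 + √(5 + Z)/6
L(W) = -3*(-2 + W + √10/12)/(2*W) (L(W) = -3*(W + (-2 + √(5 - 5/2)/6))/(W + W) = -3*(W + (-2 + √(5/2)/6))/(2*W) = -3*(W + (-2 + (√10/2)/6))*1/(2*W) = -3*(W + (-2 + √10/12))*1/(2*W) = -3*(-2 + W + √10/12)*1/(2*W) = -3*(-2 + W + √10/12)/(2*W))
L(4)*E(-176, -620) = ((⅛)*(24 - √10 - 12*4)/4)*(3*(-620)) = ((⅛)*(¼)*(24 - √10 - 48))*(-1860) = ((⅛)*(¼)*(-24 - √10))*(-1860) = (-¾ - √10/32)*(-1860) = 1395 + 465*√10/8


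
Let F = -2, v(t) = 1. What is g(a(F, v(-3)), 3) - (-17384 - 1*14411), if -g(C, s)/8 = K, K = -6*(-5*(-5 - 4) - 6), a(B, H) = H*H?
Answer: 33667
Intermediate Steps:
a(B, H) = H²
K = -234 (K = -6*(-5*(-9) - 6) = -6*(45 - 6) = -6*39 = -234)
g(C, s) = 1872 (g(C, s) = -8*(-234) = 1872)
g(a(F, v(-3)), 3) - (-17384 - 1*14411) = 1872 - (-17384 - 1*14411) = 1872 - (-17384 - 14411) = 1872 - 1*(-31795) = 1872 + 31795 = 33667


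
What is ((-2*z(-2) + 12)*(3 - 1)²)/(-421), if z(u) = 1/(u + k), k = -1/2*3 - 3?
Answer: -640/5473 ≈ -0.11694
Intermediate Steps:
k = -9/2 (k = -1*½*3 - 3 = -½*3 - 3 = -3/2 - 3 = -9/2 ≈ -4.5000)
z(u) = 1/(-9/2 + u) (z(u) = 1/(u - 9/2) = 1/(-9/2 + u))
((-2*z(-2) + 12)*(3 - 1)²)/(-421) = ((-4/(-9 + 2*(-2)) + 12)*(3 - 1)²)/(-421) = ((-4/(-9 - 4) + 12)*2²)*(-1/421) = ((-4/(-13) + 12)*4)*(-1/421) = ((-4*(-1)/13 + 12)*4)*(-1/421) = ((-2*(-2/13) + 12)*4)*(-1/421) = ((4/13 + 12)*4)*(-1/421) = ((160/13)*4)*(-1/421) = (640/13)*(-1/421) = -640/5473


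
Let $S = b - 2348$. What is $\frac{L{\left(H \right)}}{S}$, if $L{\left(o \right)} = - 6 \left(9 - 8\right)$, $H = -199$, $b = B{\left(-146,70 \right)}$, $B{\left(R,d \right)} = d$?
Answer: $\frac{3}{1139} \approx 0.0026339$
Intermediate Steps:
$b = 70$
$S = -2278$ ($S = 70 - 2348 = -2278$)
$L{\left(o \right)} = -6$ ($L{\left(o \right)} = \left(-6\right) 1 = -6$)
$\frac{L{\left(H \right)}}{S} = - \frac{6}{-2278} = \left(-6\right) \left(- \frac{1}{2278}\right) = \frac{3}{1139}$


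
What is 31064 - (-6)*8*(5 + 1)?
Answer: 31352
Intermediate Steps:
31064 - (-6)*8*(5 + 1) = 31064 - (-6)*8*6 = 31064 - (-6)*48 = 31064 - 1*(-288) = 31064 + 288 = 31352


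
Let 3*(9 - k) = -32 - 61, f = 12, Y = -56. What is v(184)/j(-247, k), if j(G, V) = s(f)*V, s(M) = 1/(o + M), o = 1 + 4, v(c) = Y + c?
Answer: 272/5 ≈ 54.400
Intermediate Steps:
v(c) = -56 + c
o = 5
k = 40 (k = 9 - (-32 - 61)/3 = 9 - 1/3*(-93) = 9 + 31 = 40)
s(M) = 1/(5 + M)
j(G, V) = V/17 (j(G, V) = V/(5 + 12) = V/17)
v(184)/j(-247, k) = (-56 + 184)/(((1/17)*40)) = 128/(40/17) = 128*(17/40) = 272/5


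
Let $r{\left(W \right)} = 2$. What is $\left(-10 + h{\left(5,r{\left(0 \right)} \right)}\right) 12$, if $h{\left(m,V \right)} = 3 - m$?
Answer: $-144$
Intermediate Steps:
$\left(-10 + h{\left(5,r{\left(0 \right)} \right)}\right) 12 = \left(-10 + \left(3 - 5\right)\right) 12 = \left(-10 - 2\right) 12 = \left(-12\right) 12 = -144$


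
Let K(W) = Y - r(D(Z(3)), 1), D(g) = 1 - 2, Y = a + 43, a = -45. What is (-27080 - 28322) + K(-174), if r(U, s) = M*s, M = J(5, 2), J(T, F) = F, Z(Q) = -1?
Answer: -55406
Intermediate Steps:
Y = -2 (Y = -45 + 43 = -2)
M = 2
D(g) = -1
r(U, s) = 2*s
K(W) = -4 (K(W) = -2 - 2 = -4)
(-27080 - 28322) + K(-174) = (-27080 - 28322) - 4 = -55402 - 4 = -55406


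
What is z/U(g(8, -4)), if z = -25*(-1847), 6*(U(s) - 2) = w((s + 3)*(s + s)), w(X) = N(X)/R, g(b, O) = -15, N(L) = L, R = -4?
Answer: -46175/13 ≈ -3551.9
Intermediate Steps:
w(X) = -X/4 (w(X) = X/(-4) = X*(-¼) = -X/4)
U(s) = 2 - s*(3 + s)/12 (U(s) = 2 + (-(s + 3)*(s + s)/4)/6 = 2 + (-(3 + s)*2*s/4)/6 = 2 + (-s*(3 + s)/2)/6 = 2 - s*(3 + s)/12)
z = 46175
z/U(g(8, -4)) = 46175/(2 - 1/12*(-15)*(3 - 15)) = 46175/(2 - 1/12*(-15)*(-12)) = 46175/(2 - 15) = 46175/(-13) = 46175*(-1/13) = -46175/13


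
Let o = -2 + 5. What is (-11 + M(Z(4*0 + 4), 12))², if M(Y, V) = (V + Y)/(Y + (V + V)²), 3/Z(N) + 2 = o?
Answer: 4485924/37249 ≈ 120.43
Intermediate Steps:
o = 3
Z(N) = 3 (Z(N) = 3/(-2 + 3) = 3/1 = 3*1 = 3)
M(Y, V) = (V + Y)/(Y + 4*V²) (M(Y, V) = (V + Y)/(Y + (2*V)²) = (V + Y)/(Y + 4*V²))
(-11 + M(Z(4*0 + 4), 12))² = (-11 + (12 + 3)/(3 + 4*12²))² = (-11 + 15/(3 + 4*144))² = (-11 + 15/(3 + 576))² = (-11 + 15/579)² = (-11 + (1/579)*15)² = (-11 + 5/193)² = (-2118/193)² = 4485924/37249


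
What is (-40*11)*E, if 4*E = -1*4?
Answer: 440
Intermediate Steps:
E = -1 (E = (-1*4)/4 = (1/4)*(-4) = -1)
(-40*11)*E = -40*11*(-1) = -440*(-1) = 440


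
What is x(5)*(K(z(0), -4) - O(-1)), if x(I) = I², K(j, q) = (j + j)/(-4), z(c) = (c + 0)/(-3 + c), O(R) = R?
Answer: 25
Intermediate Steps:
z(c) = c/(-3 + c)
K(j, q) = -j/2 (K(j, q) = (2*j)*(-¼) = -j/2)
x(5)*(K(z(0), -4) - O(-1)) = 5²*(-0/(-3 + 0) - 1*(-1)) = 25*(-0/(-3) + 1) = 25*(-0*(-1)/3 + 1) = 25*(-½*0 + 1) = 25*(0 + 1) = 25*1 = 25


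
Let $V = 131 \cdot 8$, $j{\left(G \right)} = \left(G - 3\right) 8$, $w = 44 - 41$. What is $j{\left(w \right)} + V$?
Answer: $1048$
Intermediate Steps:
$w = 3$
$j{\left(G \right)} = -24 + 8 G$ ($j{\left(G \right)} = \left(-3 + G\right) 8 = -24 + 8 G$)
$V = 1048$
$j{\left(w \right)} + V = \left(-24 + 8 \cdot 3\right) + 1048 = \left(-24 + 24\right) + 1048 = 0 + 1048 = 1048$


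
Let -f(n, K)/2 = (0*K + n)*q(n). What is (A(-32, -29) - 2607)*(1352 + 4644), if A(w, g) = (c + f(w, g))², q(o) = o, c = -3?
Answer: 25207148024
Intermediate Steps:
f(n, K) = -2*n² (f(n, K) = -2*(0*K + n)*n = -2*(0 + n)*n = -2*n*n = -2*n²)
A(w, g) = (-3 - 2*w²)²
(A(-32, -29) - 2607)*(1352 + 4644) = ((3 + 2*(-32)²)² - 2607)*(1352 + 4644) = ((3 + 2*1024)² - 2607)*5996 = ((3 + 2048)² - 2607)*5996 = (2051² - 2607)*5996 = (4206601 - 2607)*5996 = 4203994*5996 = 25207148024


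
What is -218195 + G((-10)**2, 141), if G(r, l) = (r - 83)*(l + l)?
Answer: -213401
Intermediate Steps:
G(r, l) = 2*l*(-83 + r) (G(r, l) = (-83 + r)*(2*l) = 2*l*(-83 + r))
-218195 + G((-10)**2, 141) = -218195 + 2*141*(-83 + (-10)**2) = -218195 + 2*141*(-83 + 100) = -218195 + 2*141*17 = -218195 + 4794 = -213401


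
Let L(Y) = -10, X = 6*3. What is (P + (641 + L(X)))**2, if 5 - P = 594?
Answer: 1764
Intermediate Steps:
X = 18
P = -589 (P = 5 - 1*594 = 5 - 594 = -589)
(P + (641 + L(X)))**2 = (-589 + (641 - 10))**2 = (-589 + 631)**2 = 42**2 = 1764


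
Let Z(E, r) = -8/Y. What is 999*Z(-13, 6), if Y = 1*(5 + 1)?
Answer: -1332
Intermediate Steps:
Y = 6 (Y = 1*6 = 6)
Z(E, r) = -4/3 (Z(E, r) = -8/6 = -8*⅙ = -4/3)
999*Z(-13, 6) = 999*(-4/3) = -1332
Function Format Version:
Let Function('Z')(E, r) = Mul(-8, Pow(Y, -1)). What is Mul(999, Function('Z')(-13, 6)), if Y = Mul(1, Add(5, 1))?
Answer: -1332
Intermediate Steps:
Y = 6 (Y = Mul(1, 6) = 6)
Function('Z')(E, r) = Rational(-4, 3) (Function('Z')(E, r) = Mul(-8, Pow(6, -1)) = Mul(-8, Rational(1, 6)) = Rational(-4, 3))
Mul(999, Function('Z')(-13, 6)) = Mul(999, Rational(-4, 3)) = -1332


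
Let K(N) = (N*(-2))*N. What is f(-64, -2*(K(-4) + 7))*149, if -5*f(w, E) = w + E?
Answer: 2086/5 ≈ 417.20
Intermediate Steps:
K(N) = -2*N**2 (K(N) = (-2*N)*N = -2*N**2)
f(w, E) = -E/5 - w/5 (f(w, E) = -(w + E)/5 = -(E + w)/5 = -E/5 - w/5)
f(-64, -2*(K(-4) + 7))*149 = (-(-2)*(-2*(-4)**2 + 7)/5 - 1/5*(-64))*149 = (-(-2)*(-2*16 + 7)/5 + 64/5)*149 = (-(-2)*(-32 + 7)/5 + 64/5)*149 = (-(-2)*(-25)/5 + 64/5)*149 = (-1/5*50 + 64/5)*149 = (-10 + 64/5)*149 = (14/5)*149 = 2086/5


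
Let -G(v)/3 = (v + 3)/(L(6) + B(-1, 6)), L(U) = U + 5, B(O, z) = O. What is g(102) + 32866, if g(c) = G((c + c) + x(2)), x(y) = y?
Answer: 328033/10 ≈ 32803.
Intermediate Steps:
L(U) = 5 + U
G(v) = -9/10 - 3*v/10 (G(v) = -3*(v + 3)/((5 + 6) - 1) = -3*(3 + v)/(11 - 1) = -3*(3 + v)/10 = -3*(3/10 + v/10) = -9/10 - 3*v/10)
g(c) = -3/2 - 3*c/5 (g(c) = -9/10 - 3*((c + c) + 2)/10 = -9/10 - 3*(2*c + 2)/10 = -9/10 - 3*(2 + 2*c)/10 = -9/10 + (-⅗ - 3*c/5) = -3/2 - 3*c/5)
g(102) + 32866 = (-3/2 - ⅗*102) + 32866 = (-3/2 - 306/5) + 32866 = -627/10 + 32866 = 328033/10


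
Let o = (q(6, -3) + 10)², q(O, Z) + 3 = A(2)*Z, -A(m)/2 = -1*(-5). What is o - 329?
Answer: 1040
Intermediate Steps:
A(m) = -10 (A(m) = -(-2)*(-5) = -2*5 = -10)
q(O, Z) = -3 - 10*Z
o = 1369 (o = ((-3 - 10*(-3)) + 10)² = ((-3 + 30) + 10)² = (27 + 10)² = 37² = 1369)
o - 329 = 1369 - 329 = 1040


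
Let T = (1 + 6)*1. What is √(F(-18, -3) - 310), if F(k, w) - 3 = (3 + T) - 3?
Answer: 10*I*√3 ≈ 17.32*I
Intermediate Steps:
T = 7 (T = 7*1 = 7)
F(k, w) = 10 (F(k, w) = 3 + ((3 + 7) - 3) = 3 + (10 - 3) = 3 + 7 = 10)
√(F(-18, -3) - 310) = √(10 - 310) = √(-300) = 10*I*√3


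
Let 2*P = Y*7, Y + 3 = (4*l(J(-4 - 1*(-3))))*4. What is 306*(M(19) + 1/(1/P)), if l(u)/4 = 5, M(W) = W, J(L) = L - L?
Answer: 345321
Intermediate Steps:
J(L) = 0
l(u) = 20 (l(u) = 4*5 = 20)
Y = 317 (Y = -3 + (4*20)*4 = -3 + 80*4 = -3 + 320 = 317)
P = 2219/2 (P = (317*7)/2 = (½)*2219 = 2219/2 ≈ 1109.5)
306*(M(19) + 1/(1/P)) = 306*(19 + 1/(1/(2219/2))) = 306*(19 + 1/(2/2219)) = 306*(19 + 2219/2) = 306*(2257/2) = 345321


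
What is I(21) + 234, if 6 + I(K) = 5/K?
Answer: 4793/21 ≈ 228.24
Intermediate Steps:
I(K) = -6 + 5/K
I(21) + 234 = (-6 + 5/21) + 234 = -121/21 + 234 = 4793/21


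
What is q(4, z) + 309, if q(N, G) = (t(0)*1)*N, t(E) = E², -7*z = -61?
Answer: 309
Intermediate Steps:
z = 61/7 (z = -⅐*(-61) = 61/7 ≈ 8.7143)
q(N, G) = 0 (q(N, G) = (0²*1)*N = (0*1)*N = 0*N = 0)
q(4, z) + 309 = 0 + 309 = 309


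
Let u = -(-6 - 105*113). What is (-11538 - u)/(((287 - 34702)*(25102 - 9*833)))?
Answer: 23409/605876075 ≈ 3.8637e-5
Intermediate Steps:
u = 11871 (u = -(-6 - 11865) = -1*(-11871) = 11871)
(-11538 - u)/(((287 - 34702)*(25102 - 9*833))) = (-11538 - 1*11871)/(((287 - 34702)*(25102 - 9*833))) = (-11538 - 11871)/((-34415*(25102 - 7497))) = -23409/((-34415*17605)) = -23409/(-605876075) = -23409*(-1/605876075) = 23409/605876075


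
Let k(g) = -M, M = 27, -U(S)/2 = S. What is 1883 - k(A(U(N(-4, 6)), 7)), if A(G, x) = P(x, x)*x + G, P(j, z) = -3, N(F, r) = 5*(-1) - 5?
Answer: 1910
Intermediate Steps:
N(F, r) = -10 (N(F, r) = -5 - 5 = -10)
U(S) = -2*S
A(G, x) = G - 3*x (A(G, x) = -3*x + G = G - 3*x)
k(g) = -27 (k(g) = -1*27 = -27)
1883 - k(A(U(N(-4, 6)), 7)) = 1883 - 1*(-27) = 1883 + 27 = 1910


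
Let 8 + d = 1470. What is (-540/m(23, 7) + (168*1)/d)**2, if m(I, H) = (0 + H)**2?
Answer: 152587109376/1283000761 ≈ 118.93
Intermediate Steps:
m(I, H) = H**2
d = 1462 (d = -8 + 1470 = 1462)
(-540/m(23, 7) + (168*1)/d)**2 = (-540/(7**2) + (168*1)/1462)**2 = (-540/49 + 168*(1/1462))**2 = (-540*1/49 + 84/731)**2 = (-540/49 + 84/731)**2 = (-390624/35819)**2 = 152587109376/1283000761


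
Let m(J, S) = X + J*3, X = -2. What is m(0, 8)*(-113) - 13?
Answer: 213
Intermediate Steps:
m(J, S) = -2 + 3*J (m(J, S) = -2 + J*3 = -2 + 3*J)
m(0, 8)*(-113) - 13 = (-2 + 3*0)*(-113) - 13 = (-2 + 0)*(-113) - 13 = -2*(-113) - 13 = 226 - 13 = 213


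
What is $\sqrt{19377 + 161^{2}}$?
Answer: $\sqrt{45298} \approx 212.83$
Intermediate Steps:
$\sqrt{19377 + 161^{2}} = \sqrt{19377 + 25921} = \sqrt{45298}$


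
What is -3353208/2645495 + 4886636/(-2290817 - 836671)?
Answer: -5853672221581/2068438466640 ≈ -2.8300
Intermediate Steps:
-3353208/2645495 + 4886636/(-2290817 - 836671) = -3353208*1/2645495 + 4886636/(-3127488) = -3353208/2645495 + 4886636*(-1/3127488) = -3353208/2645495 - 1221659/781872 = -5853672221581/2068438466640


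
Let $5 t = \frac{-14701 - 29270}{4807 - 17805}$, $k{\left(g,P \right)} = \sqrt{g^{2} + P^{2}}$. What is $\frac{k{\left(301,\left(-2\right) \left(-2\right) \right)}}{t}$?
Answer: $\frac{64990 \sqrt{90617}}{43971} \approx 444.92$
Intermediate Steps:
$k{\left(g,P \right)} = \sqrt{P^{2} + g^{2}}$
$t = \frac{43971}{64990}$ ($t = \frac{\left(-14701 - 29270\right) \frac{1}{4807 - 17805}}{5} = \frac{\left(-43971\right) \frac{1}{-12998}}{5} = \frac{\left(-43971\right) \left(- \frac{1}{12998}\right)}{5} = \frac{1}{5} \cdot \frac{43971}{12998} = \frac{43971}{64990} \approx 0.67658$)
$\frac{k{\left(301,\left(-2\right) \left(-2\right) \right)}}{t} = \frac{\sqrt{\left(\left(-2\right) \left(-2\right)\right)^{2} + 301^{2}}}{\frac{43971}{64990}} = \sqrt{4^{2} + 90601} \cdot \frac{64990}{43971} = \sqrt{16 + 90601} \cdot \frac{64990}{43971} = \sqrt{90617} \cdot \frac{64990}{43971} = \frac{64990 \sqrt{90617}}{43971}$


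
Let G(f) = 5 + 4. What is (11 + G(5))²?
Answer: 400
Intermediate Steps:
G(f) = 9
(11 + G(5))² = (11 + 9)² = 20² = 400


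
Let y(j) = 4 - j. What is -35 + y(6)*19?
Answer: -73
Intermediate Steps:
-35 + y(6)*19 = -35 + (4 - 1*6)*19 = -35 + (4 - 6)*19 = -35 - 2*19 = -35 - 38 = -73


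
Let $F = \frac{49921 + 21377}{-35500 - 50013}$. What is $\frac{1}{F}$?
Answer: $- \frac{85513}{71298} \approx -1.1994$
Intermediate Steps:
$F = - \frac{71298}{85513}$ ($F = \frac{71298}{-85513} = 71298 \left(- \frac{1}{85513}\right) = - \frac{71298}{85513} \approx -0.83377$)
$\frac{1}{F} = \frac{1}{- \frac{71298}{85513}} = - \frac{85513}{71298}$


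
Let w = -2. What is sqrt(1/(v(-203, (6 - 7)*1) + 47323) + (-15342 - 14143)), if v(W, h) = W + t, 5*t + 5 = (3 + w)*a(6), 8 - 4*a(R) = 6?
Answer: 5*I*sqrt(261851518244015)/471191 ≈ 171.71*I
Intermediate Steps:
a(R) = 1/2 (a(R) = 2 - 1/4*6 = 2 - 3/2 = 1/2)
t = -9/10 (t = -1 + ((3 - 2)*(1/2))/5 = -1 + (1*(1/2))/5 = -1 + (1/5)*(1/2) = -1 + 1/10 = -9/10 ≈ -0.90000)
v(W, h) = -9/10 + W (v(W, h) = W - 9/10 = -9/10 + W)
sqrt(1/(v(-203, (6 - 7)*1) + 47323) + (-15342 - 14143)) = sqrt(1/((-9/10 - 203) + 47323) + (-15342 - 14143)) = sqrt(1/(-2039/10 + 47323) - 29485) = sqrt(1/(471191/10) - 29485) = sqrt(10/471191 - 29485) = sqrt(-13893066625/471191) = 5*I*sqrt(261851518244015)/471191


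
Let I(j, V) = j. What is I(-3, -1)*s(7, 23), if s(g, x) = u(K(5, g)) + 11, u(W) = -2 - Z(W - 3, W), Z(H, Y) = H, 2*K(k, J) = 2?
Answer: -33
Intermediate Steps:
K(k, J) = 1 (K(k, J) = (½)*2 = 1)
u(W) = 1 - W (u(W) = -2 - (W - 3) = -2 - (-3 + W) = -2 + (3 - W) = 1 - W)
s(g, x) = 11 (s(g, x) = (1 - 1*1) + 11 = (1 - 1) + 11 = 0 + 11 = 11)
I(-3, -1)*s(7, 23) = -3*11 = -33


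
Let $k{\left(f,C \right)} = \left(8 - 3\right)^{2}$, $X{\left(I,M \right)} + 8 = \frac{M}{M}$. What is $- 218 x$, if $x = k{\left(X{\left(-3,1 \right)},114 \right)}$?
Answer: $-5450$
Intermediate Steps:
$X{\left(I,M \right)} = -7$ ($X{\left(I,M \right)} = -8 + \frac{M}{M} = -8 + 1 = -7$)
$k{\left(f,C \right)} = 25$ ($k{\left(f,C \right)} = 5^{2} = 25$)
$x = 25$
$- 218 x = \left(-218\right) 25 = -5450$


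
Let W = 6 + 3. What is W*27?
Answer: 243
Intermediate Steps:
W = 9
W*27 = 9*27 = 243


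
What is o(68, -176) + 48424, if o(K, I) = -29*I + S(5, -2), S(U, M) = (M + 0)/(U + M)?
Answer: 160582/3 ≈ 53527.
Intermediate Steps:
S(U, M) = M/(M + U)
o(K, I) = -⅔ - 29*I (o(K, I) = -29*I - 2/(-2 + 5) = -29*I - 2/3 = -29*I - 2*⅓ = -29*I - ⅔ = -⅔ - 29*I)
o(68, -176) + 48424 = (-⅔ - 29*(-176)) + 48424 = (-⅔ + 5104) + 48424 = 15310/3 + 48424 = 160582/3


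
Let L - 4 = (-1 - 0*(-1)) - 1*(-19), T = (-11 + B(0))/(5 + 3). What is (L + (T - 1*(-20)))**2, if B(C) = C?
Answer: 105625/64 ≈ 1650.4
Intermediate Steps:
T = -11/8 (T = (-11 + 0)/(5 + 3) = -11/8 ≈ -1.3750)
L = 22 (L = 4 + ((-1 - 0*(-1)) - 1*(-19)) = 4 + ((-1 - 1*0) + 19) = 4 + ((-1 + 0) + 19) = 4 + (-1 + 19) = 4 + 18 = 22)
(L + (T - 1*(-20)))**2 = (22 + (-11/8 - 1*(-20)))**2 = (22 + (-11/8 + 20))**2 = (22 + 149/8)**2 = (325/8)**2 = 105625/64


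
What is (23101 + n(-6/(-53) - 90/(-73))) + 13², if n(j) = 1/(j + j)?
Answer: 242384189/10416 ≈ 23270.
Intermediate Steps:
n(j) = 1/(2*j)
(23101 + n(-6/(-53) - 90/(-73))) + 13² = (23101 + 1/(2*(-6/(-53) - 90/(-73)))) + 13² = (23101 + 1/(2*(-6*(-1/53) - 90*(-1/73)))) + 169 = (23101 + 1/(2*(6/53 + 90/73))) + 169 = (23101 + 1/(2*(5208/3869))) + 169 = (23101 + (½)*(3869/5208)) + 169 = (23101 + 3869/10416) + 169 = 240623885/10416 + 169 = 242384189/10416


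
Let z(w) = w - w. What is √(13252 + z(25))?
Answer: 2*√3313 ≈ 115.12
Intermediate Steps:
z(w) = 0
√(13252 + z(25)) = √(13252 + 0) = √13252 = 2*√3313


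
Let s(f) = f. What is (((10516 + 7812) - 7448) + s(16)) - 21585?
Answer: -10689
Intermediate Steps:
(((10516 + 7812) - 7448) + s(16)) - 21585 = (((10516 + 7812) - 7448) + 16) - 21585 = ((18328 - 7448) + 16) - 21585 = (10880 + 16) - 21585 = 10896 - 21585 = -10689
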